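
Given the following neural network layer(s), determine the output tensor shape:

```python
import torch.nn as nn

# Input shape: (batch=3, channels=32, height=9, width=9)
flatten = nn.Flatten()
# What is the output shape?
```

Input: (3, 32, 9, 9) -> Output: (3, 2592)

Answer: (3, 2592)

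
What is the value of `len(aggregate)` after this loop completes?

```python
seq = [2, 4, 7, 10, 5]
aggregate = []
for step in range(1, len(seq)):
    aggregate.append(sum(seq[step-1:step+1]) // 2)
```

Number of 2-element averages
`aggregate` takes the values: [] → [3] → [3, 5] → [3, 5, 8] → [3, 5, 8, 7]
So `len(aggregate)` = 4

Answer: 4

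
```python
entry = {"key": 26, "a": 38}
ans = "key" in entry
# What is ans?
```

Trace:
`entry = {"key": 26, "a": 38}` → entry = {'key': 26, 'a': 38}
`ans = "key" in entry` → ans = True
So ans = True

Answer: True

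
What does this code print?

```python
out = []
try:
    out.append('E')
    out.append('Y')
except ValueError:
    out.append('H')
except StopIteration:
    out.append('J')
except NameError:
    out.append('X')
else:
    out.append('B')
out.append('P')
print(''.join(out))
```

Execution trace: 'E' (try body) → 'Y' (try body, no exception) → 'B' (else) → 'P' (after the try/except). Output: EYBP

Answer: EYBP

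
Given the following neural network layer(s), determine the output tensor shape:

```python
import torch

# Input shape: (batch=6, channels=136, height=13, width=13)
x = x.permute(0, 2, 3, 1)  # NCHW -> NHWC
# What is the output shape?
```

Input: (6, 136, 13, 13) -> Output: (6, 13, 13, 136)

Answer: (6, 13, 13, 136)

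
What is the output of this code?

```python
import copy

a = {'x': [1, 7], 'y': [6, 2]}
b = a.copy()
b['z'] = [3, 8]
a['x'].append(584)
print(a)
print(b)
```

Key concept: shallow copy of dict with mutable values.
Step by step:
`a = {'x': [1, 7], 'y': [6, 2]}` → a = {'x': [1, 7], 'y': [6, 2]}
`b = a.copy()` → b = {'x': [1, 7], 'y': [6, 2]}
`b['z'] = [3, 8]` → b = {'x': [1, 7], 'y': [6, 2], 'z': [3, 8]}
`a['x'].append(584)` → a = {'x': [1, 7, 584], 'y': [6, 2]}; b = {'x': [1, 7, 584], 'y': [6, 2], 'z': [3, 8]}
`print(a)` → prints {'x': [1, 7, 584], 'y': [6, 2]}
`print(b)` → prints {'x': [1, 7, 584], 'y': [6, 2], 'z': [3, 8]}

Answer:
{'x': [1, 7, 584], 'y': [6, 2]}
{'x': [1, 7, 584], 'y': [6, 2], 'z': [3, 8]}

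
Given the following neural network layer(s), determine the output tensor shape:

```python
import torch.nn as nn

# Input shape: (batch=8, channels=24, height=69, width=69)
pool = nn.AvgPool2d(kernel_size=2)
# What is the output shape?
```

Input: (8, 24, 69, 69) -> Output: (8, 24, 34, 34)

Answer: (8, 24, 34, 34)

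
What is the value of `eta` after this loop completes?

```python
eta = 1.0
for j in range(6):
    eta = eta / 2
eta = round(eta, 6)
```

Halving LR 6 times: 1 / 2^6
`eta` takes the values: 1.0 → 0.5 → 0.25 → 0.125 → 0.0625 → 0.03125 → 0.015625

Answer: 0.015625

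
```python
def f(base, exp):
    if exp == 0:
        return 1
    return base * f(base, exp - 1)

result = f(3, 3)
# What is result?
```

f(3, 3) = 3 * 3 * 3 = 27

Answer: 27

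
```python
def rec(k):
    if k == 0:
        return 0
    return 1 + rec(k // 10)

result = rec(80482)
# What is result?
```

Count of digits of 80482: 5

Answer: 5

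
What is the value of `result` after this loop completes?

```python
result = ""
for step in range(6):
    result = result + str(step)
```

Concatenate digits 0 to 5
`result` takes the values: "" → "0" → "01" → "012" → "0123" → "01234" → "012345"

Answer: "012345"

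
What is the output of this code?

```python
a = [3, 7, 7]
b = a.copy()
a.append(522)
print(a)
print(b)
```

Key concept: list.copy() creates independent copy.
Step by step:
`a = [3, 7, 7]` → a = [3, 7, 7]
`b = a.copy()` → b = [3, 7, 7]
`a.append(522)` → a = [3, 7, 7, 522]
`print(a)` → prints [3, 7, 7, 522]
`print(b)` → prints [3, 7, 7]

Answer:
[3, 7, 7, 522]
[3, 7, 7]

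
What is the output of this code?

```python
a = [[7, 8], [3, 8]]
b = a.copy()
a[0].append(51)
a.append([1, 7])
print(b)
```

Key concept: shallow copy with nested lists.
Step by step:
`a = [[7, 8], [3, 8]]` → a = [[7, 8], [3, 8]]
`b = a.copy()` → b = [[7, 8], [3, 8]]
`a[0].append(51)` → a = [[7, 8, 51], [3, 8]]; b = [[7, 8, 51], [3, 8]]
`a.append([1, 7])` → a = [[7, 8, 51], [3, 8], [1, 7]]
`print(b)` → prints [[7, 8, 51], [3, 8]]

Answer: [[7, 8, 51], [3, 8]]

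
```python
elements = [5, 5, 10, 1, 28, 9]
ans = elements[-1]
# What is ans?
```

Trace:
`elements = [5, 5, 10, 1, 28, 9]` → elements = [5, 5, 10, 1, 28, 9]
`ans = elements[-1]` → ans = 9
So ans = 9

Answer: 9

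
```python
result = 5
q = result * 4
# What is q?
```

Trace:
`result = 5` → result = 5
`q = result * 4` → q = 20
So q = 20

Answer: 20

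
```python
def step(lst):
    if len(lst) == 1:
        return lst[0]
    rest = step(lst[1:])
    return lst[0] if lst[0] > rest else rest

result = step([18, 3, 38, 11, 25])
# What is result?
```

Recursive max over [18, 3, 38, 11, 25] = 38

Answer: 38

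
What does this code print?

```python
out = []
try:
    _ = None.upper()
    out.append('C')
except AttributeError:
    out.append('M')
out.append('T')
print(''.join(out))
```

Execution trace: 'M' (except AttributeError) → 'T' (after the try/except). Output: MT

Answer: MT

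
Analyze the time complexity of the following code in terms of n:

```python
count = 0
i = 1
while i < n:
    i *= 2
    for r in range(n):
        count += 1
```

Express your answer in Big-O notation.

Each loop level contributes: log n × n. Multiplying the contributions gives O(n log n).

Answer: O(n log n)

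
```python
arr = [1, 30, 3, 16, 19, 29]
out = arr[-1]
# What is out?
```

Trace:
`arr = [1, 30, 3, 16, 19, 29]` → arr = [1, 30, 3, 16, 19, 29]
`out = arr[-1]` → out = 29
So out = 29

Answer: 29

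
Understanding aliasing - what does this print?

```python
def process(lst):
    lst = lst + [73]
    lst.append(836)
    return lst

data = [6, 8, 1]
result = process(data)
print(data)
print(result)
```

Key concept: rebinding parameter vs mutation.
Step by step:
`data = [6, 8, 1]` → data = [6, 8, 1]
`result = process(data)` → result = [6, 8, 1, 73, 836]
`print(data)` → prints [6, 8, 1]
`print(result)` → prints [6, 8, 1, 73, 836]

Answer:
[6, 8, 1]
[6, 8, 1, 73, 836]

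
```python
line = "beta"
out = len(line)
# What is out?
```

Trace:
`line = "beta"` → line = 'beta'
`out = len(line)` → out = 4
So out = 4

Answer: 4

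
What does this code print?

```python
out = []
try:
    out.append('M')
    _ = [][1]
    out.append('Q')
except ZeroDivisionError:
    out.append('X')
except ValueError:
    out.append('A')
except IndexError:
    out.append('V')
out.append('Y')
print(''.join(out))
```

Execution trace: 'M' (try body) → 'V' (except IndexError) → 'Y' (after the try/except). Output: MVY

Answer: MVY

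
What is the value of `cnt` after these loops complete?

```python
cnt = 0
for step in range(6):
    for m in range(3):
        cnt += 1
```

6 * 3 = 18
`cnt` takes the values: 0 → 1 → 2 → 3 → 4 → 5 → 6 → 7 → 8 → 9 → 10 → 11 → 12 → 13 → 14 → 15 → 16 → 17 → 18

Answer: 18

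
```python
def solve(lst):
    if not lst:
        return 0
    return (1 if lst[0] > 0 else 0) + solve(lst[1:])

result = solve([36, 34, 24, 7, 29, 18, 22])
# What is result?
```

Count of positive elements in [36, 34, 24, 7, 29, 18, 22] = 7

Answer: 7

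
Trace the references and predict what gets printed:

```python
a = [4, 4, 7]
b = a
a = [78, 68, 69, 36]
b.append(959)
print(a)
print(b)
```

Key concept: rebinding vs mutation: a is rebound to a new list, b still points at the original.
Step by step:
`a = [4, 4, 7]` → a = [4, 4, 7]
`b = a` → b = [4, 4, 7] (same object as a)
`a = [78, 68, 69, 36]` → a = [78, 68, 69, 36]
`b.append(959)` → b = [4, 4, 7, 959]
`print(a)` → prints [78, 68, 69, 36]
`print(b)` → prints [4, 4, 7, 959]

Answer:
[78, 68, 69, 36]
[4, 4, 7, 959]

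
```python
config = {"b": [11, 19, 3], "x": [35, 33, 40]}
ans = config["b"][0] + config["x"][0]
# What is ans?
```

Trace:
`config = {"b": [11, 19, 3], "x": [35, 33, 40]}` → config = {'b': [11, 19, 3], 'x': [35, 33, 40]}
`ans = config["b"][0] + config["x"][0]` → ans = 46
So ans = 46

Answer: 46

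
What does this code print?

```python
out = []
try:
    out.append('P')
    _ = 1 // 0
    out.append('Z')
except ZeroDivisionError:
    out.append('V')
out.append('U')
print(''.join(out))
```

Execution trace: 'P' (try body) → 'V' (except ZeroDivisionError) → 'U' (after the try/except). Output: PVU

Answer: PVU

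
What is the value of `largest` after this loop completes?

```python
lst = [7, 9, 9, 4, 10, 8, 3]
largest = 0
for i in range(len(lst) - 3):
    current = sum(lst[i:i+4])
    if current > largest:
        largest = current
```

Max sum of 4-element window in [7, 9, 9, 4, 10, 8, 3]
`largest` takes the values: 0 → 29 → 32

Answer: 32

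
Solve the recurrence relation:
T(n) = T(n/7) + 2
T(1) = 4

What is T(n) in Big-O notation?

Each step divides n by 7 and adds 2. After log_7(n) steps we reach T(1)=4. So T(n) = 2·log_7(n) + 4 = O(log n).

Answer: O(log n)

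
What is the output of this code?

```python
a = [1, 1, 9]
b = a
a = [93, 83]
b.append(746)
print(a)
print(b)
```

Key concept: rebinding vs mutation: a is rebound to a new list, b still points at the original.
Step by step:
`a = [1, 1, 9]` → a = [1, 1, 9]
`b = a` → b = [1, 1, 9] (same object as a)
`a = [93, 83]` → a = [93, 83]
`b.append(746)` → b = [1, 1, 9, 746]
`print(a)` → prints [93, 83]
`print(b)` → prints [1, 1, 9, 746]

Answer:
[93, 83]
[1, 1, 9, 746]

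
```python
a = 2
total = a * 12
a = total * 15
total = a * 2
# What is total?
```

Trace:
`a = 2` → a = 2
`total = a * 12` → total = 24
`a = total * 15` → a = 360
`total = a * 2` → total = 720
So total = 720

Answer: 720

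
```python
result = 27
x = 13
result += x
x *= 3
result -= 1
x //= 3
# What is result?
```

Trace:
`result = 27` → result = 27
`x = 13` → x = 13
`result += x` → result = 40
`x *= 3` → x = 39
`result -= 1` → result = 39
`x //= 3` → x = 13
So result = 39

Answer: 39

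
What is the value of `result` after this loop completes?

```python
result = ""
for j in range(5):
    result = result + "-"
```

Repeat '-' 5 times
`result` takes the values: "" → "-" → "--" → "---" → "----" → "-----"

Answer: "-----"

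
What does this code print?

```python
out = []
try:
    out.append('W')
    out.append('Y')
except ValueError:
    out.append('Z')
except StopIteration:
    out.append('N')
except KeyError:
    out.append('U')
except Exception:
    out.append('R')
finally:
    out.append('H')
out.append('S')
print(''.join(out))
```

Execution trace: 'W' (try body) → 'Y' (try body, no exception) → 'H' (finally) → 'S' (after the try/except). Output: WYHS

Answer: WYHS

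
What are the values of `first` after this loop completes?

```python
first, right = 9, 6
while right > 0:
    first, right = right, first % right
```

GCD of 9 and 6
`first` takes the values: 9 → 6 → 3

Answer: 3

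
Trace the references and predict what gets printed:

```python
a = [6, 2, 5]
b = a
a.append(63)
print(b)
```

Key concept: basic list aliasing.
Step by step:
`a = [6, 2, 5]` → a = [6, 2, 5]
`b = a` → b = [6, 2, 5] (same object as a)
`a.append(63)` → a = [6, 2, 5, 63] (same object as b); b = [6, 2, 5, 63] (same object as a)
`print(b)` → prints [6, 2, 5, 63]

Answer: [6, 2, 5, 63]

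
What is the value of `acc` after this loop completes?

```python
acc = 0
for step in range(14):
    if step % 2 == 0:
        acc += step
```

Sum of even numbers 0 to 13
`acc` takes the values: 0 → 2 → 6 → 12 → 20 → 30 → 42

Answer: 42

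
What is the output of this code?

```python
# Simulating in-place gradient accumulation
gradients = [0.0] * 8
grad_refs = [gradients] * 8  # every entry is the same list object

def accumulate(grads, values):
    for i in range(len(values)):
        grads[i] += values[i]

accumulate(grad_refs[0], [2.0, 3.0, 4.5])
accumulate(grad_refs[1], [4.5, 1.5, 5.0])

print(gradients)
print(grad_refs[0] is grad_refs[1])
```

Key concept: gradient accumulation aliasing.
Step by step:
`gradients = [0.0] * 8` → gradients = [0.0, 0.0, 0.0, 0.0, 0.0, 0.0, 0.0, 0.0]
`grad_refs = [gradients] * 8` → grad_refs = [[0.0, 0.0, 0.0, 0.0, 0.0, 0.0, 0.0, 0.0], [0.0, 0.0, 0.0, 0.0, 0.0, 0.0, 0.0, 0.0], [0.0, 0.0, 0.0, 0.0, 0.0, 0.0, 0.0, 0.0], [0.0, 0.0, 0.0, 0.0, 0.0, 0.0, 0.0, 0.0], [0.0, 0.0, 0.0, 0.0, 0.0, 0.0, 0.0, 0.0], [0.0, 0.0, 0.0, 0.0, 0.0, 0.0, 0.0, 0.0], [0.0, 0.0, 0.0, 0.0, 0.0, 0.0, 0.0, 0.0], [0.0, 0.0, 0.0, 0.0, 0.0, 0.0, 0.0, 0.0]]
`accumulate(grad_refs[0], [2.0, 3.0, 4.5])` → gradients = [2.0, 3.0, 4.5, 0.0, 0.0, 0.0, 0.0, 0.0]; grad_refs = [[2.0, 3.0, 4.5, 0.0, 0.0, 0.0, 0.0, 0.0], [2.0, 3.0, 4.5, 0.0, 0.0, 0.0, 0.0, 0.0], [2.0, 3.0, 4.5, 0.0, 0.0, 0.0, 0.0, 0.0], [2.0, 3.0, 4.5, 0.0, 0.0, 0.0, 0.0, 0.0], [2.0, 3.0, 4.5, 0.0, 0.0, 0.0, 0.0, 0.0], [2.0, 3.0, 4.5, 0.0, 0.0, 0.0, 0.0, 0.0], [2.0, 3.0, 4.5, 0.0, 0.0, 0.0, 0.0, 0.0], [2.0, 3.0, 4.5, 0.0, 0.0, 0.0, 0.0, 0.0]]
`accumulate(grad_refs[1], [4.5, 1.5, 5.0])` → gradients = [6.5, 4.5, 9.5, 0.0, 0.0, 0.0, 0.0, 0.0]; grad_refs = [[6.5, 4.5, 9.5, 0.0, 0.0, 0.0, 0.0, 0.0], [6.5, 4.5, 9.5, 0.0, 0.0, 0.0, 0.0, 0.0], [6.5, 4.5, 9.5, 0.0, 0.0, 0.0, 0.0, 0.0], [6.5, 4.5, 9.5, 0.0, 0.0, 0.0, 0.0, 0.0], [6.5, 4.5, 9.5, 0.0, 0.0, 0.0, 0.0, 0.0], [6.5, 4.5, 9.5, 0.0, 0.0, 0.0, 0.0, 0.0], [6.5, 4.5, 9.5, 0.0, 0.0, 0.0, 0.0, 0.0], [6.5, 4.5, 9.5, 0.0, 0.0, 0.0, 0.0, 0.0]]
`print(gradients)` → prints [6.5, 4.5, 9.5, 0.0, 0.0, 0.0, 0.0, 0.0]
`print(grad_refs[0] is grad_refs[1])` → prints True

Answer:
[6.5, 4.5, 9.5, 0.0, 0.0, 0.0, 0.0, 0.0]
True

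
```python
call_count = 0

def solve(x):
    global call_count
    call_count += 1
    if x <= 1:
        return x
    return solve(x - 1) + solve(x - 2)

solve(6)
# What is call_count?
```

Calls(x) = 1 + Calls(x-1) + Calls(x-2); Calls(0)=Calls(1)=1. For x=6 this gives 25.

Answer: 25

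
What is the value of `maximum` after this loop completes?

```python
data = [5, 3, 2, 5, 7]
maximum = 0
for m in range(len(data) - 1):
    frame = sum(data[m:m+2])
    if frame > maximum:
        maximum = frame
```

Max sum of 2-element window in [5, 3, 2, 5, 7]
`maximum` takes the values: 0 → 8 → 12

Answer: 12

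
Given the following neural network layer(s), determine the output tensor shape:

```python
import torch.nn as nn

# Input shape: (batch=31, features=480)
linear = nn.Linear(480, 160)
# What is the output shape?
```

Input: (31, 480) -> Output: (31, 160)

Answer: (31, 160)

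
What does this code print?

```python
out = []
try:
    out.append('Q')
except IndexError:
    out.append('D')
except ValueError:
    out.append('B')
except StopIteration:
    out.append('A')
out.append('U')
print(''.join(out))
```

Execution trace: 'Q' (try body, no exception) → 'U' (after the try/except). Output: QU

Answer: QU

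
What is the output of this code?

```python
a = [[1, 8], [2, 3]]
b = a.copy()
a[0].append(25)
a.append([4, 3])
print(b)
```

Key concept: shallow copy with nested lists.
Step by step:
`a = [[1, 8], [2, 3]]` → a = [[1, 8], [2, 3]]
`b = a.copy()` → b = [[1, 8], [2, 3]]
`a[0].append(25)` → a = [[1, 8, 25], [2, 3]]; b = [[1, 8, 25], [2, 3]]
`a.append([4, 3])` → a = [[1, 8, 25], [2, 3], [4, 3]]
`print(b)` → prints [[1, 8, 25], [2, 3]]

Answer: [[1, 8, 25], [2, 3]]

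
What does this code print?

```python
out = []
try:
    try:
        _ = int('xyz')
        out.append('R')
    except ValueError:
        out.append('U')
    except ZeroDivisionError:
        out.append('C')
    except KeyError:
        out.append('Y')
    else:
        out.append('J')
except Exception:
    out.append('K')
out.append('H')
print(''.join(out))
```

Execution trace: 'U' (inner except ValueError) → 'H' (after the try/except). Output: UH

Answer: UH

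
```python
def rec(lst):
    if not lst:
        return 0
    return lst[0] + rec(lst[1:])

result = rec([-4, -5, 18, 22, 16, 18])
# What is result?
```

(-4) + (-5) + 18 + 22 + 16 + 18 + 0 = 65

Answer: 65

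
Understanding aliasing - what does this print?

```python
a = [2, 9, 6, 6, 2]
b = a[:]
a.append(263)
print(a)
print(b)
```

Key concept: slice [:] creates copy.
Step by step:
`a = [2, 9, 6, 6, 2]` → a = [2, 9, 6, 6, 2]
`b = a[:]` → b = [2, 9, 6, 6, 2]
`a.append(263)` → a = [2, 9, 6, 6, 2, 263]
`print(a)` → prints [2, 9, 6, 6, 2, 263]
`print(b)` → prints [2, 9, 6, 6, 2]

Answer:
[2, 9, 6, 6, 2, 263]
[2, 9, 6, 6, 2]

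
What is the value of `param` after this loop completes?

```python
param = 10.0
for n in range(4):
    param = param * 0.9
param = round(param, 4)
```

Exponential decay: 10.0 * 0.9^4
`param` takes the values: 10.0 → 9.0 → 8.1 → 7.29 → 6.561

Answer: 6.561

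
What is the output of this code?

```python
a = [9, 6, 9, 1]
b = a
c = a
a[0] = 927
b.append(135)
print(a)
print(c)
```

Key concept: multiple aliases.
Step by step:
`a = [9, 6, 9, 1]` → a = [9, 6, 9, 1]
`b = a` → b = [9, 6, 9, 1] (same object as a)
`c = a` → c = [9, 6, 9, 1] (same object as a, b)
`a[0] = 927` → a = [927, 6, 9, 1] (same object as b, c); b = [927, 6, 9, 1] (same object as a, c); c = [927, 6, 9, 1] (same object as a, b)
`b.append(135)` → a = [927, 6, 9, 1, 135] (same object as b, c); b = [927, 6, 9, 1, 135] (same object as a, c); c = [927, 6, 9, 1, 135] (same object as a, b)
`print(a)` → prints [927, 6, 9, 1, 135]
`print(c)` → prints [927, 6, 9, 1, 135]

Answer:
[927, 6, 9, 1, 135]
[927, 6, 9, 1, 135]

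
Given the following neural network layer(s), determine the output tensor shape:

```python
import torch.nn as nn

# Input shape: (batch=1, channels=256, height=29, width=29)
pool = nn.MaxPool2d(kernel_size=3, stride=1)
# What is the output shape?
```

Input: (1, 256, 29, 29) -> Output: (1, 256, 27, 27)

Answer: (1, 256, 27, 27)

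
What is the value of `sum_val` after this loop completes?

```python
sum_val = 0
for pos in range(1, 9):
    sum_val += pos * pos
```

Sum of squares 1² to 8² = 204
`sum_val` takes the values: 0 → 1 → 5 → 14 → 30 → 55 → 91 → 140 → 204

Answer: 204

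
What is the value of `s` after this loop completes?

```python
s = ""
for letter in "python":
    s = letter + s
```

Reverse 'python'
`s` takes the values: "" → "p" → "yp" → "typ" → "htyp" → "ohtyp" → "nohtyp"

Answer: "nohtyp"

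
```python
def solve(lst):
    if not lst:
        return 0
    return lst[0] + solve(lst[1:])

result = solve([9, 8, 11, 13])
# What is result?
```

9 + 8 + 11 + 13 + 0 = 41

Answer: 41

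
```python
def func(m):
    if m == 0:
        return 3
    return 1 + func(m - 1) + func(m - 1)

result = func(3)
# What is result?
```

func(m) = 1 + 2·func(m-1), func(0)=3. Closed form: (3+1)·2^3 - 1 = 31.

Answer: 31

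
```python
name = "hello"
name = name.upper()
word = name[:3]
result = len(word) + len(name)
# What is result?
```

Trace:
`name = "hello"` → name = 'hello'
`name = name.upper()` → name = 'HELLO'
`word = name[:3]` → word = 'HEL'
`result = len(word) + len(name)` → result = 8
So result = 8

Answer: 8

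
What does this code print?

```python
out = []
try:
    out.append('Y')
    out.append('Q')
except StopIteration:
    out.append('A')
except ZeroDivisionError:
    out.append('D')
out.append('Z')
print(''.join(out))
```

Execution trace: 'Y' (try body) → 'Q' (try body, no exception) → 'Z' (after the try/except). Output: YQZ

Answer: YQZ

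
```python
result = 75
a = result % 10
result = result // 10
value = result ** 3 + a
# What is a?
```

Trace:
`result = 75` → result = 75
`a = result % 10` → a = 5
`result = result // 10` → result = 7
`value = result ** 3 + a` → value = 348
So a = 5

Answer: 5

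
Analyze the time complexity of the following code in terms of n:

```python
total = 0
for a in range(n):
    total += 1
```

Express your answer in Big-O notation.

Each loop level contributes: n. Multiplying the contributions gives O(n).

Answer: O(n)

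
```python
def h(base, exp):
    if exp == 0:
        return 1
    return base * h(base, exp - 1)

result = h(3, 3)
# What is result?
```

h(3, 3) = 3 * 3 * 3 = 27

Answer: 27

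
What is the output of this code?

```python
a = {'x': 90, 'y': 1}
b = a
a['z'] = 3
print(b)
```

Key concept: dict aliasing.
Step by step:
`a = {'x': 90, 'y': 1}` → a = {'x': 90, 'y': 1}
`b = a` → b = {'x': 90, 'y': 1} (same object as a)
`a['z'] = 3` → a = {'x': 90, 'y': 1, 'z': 3} (same object as b); b = {'x': 90, 'y': 1, 'z': 3} (same object as a)
`print(b)` → prints {'x': 90, 'y': 1, 'z': 3}

Answer: {'x': 90, 'y': 1, 'z': 3}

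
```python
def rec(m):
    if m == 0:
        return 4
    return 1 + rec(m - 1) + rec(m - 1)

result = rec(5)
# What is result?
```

rec(m) = 1 + 2·rec(m-1), rec(0)=4. Closed form: (4+1)·2^5 - 1 = 159.

Answer: 159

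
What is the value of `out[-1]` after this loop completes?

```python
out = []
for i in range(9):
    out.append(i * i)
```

Last element of squares 0 to 8
`out` takes the values: [] → [0] → [0, 1] → [0, 1, 4] → [0, 1, 4, 9] → [0, 1, 4, 9, 16] → [0, 1, 4, 9, 16, 25] → [0, 1, 4, 9, 16, 25, 36] → [0, 1, 4, 9, 16, 25, 36, 49] → [0, 1, 4, 9, 16, 25, 36, 49, 64]
So `out[-1]` = 64

Answer: 64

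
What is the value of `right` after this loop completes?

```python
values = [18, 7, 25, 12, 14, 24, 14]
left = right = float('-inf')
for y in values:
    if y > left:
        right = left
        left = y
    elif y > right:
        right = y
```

Second largest (with repeats) in [18, 7, 25, 12, 14, 24, 14]
`right` takes the values: -inf → 7 → 18 → 24

Answer: 24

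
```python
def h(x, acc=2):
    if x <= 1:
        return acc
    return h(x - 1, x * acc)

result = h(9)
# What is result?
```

Accumulator trace (n, acc): (9, 2) -> (8, 18) -> (7, 144) -> (6, 1008) -> (5, 6048) -> (4, 30240) -> (3, 120960) -> (2, 362880) -> (1, 725760) -> return 725760

Answer: 725760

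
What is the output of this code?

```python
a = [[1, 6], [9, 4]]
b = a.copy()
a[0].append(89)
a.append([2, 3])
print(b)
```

Key concept: shallow copy with nested lists.
Step by step:
`a = [[1, 6], [9, 4]]` → a = [[1, 6], [9, 4]]
`b = a.copy()` → b = [[1, 6], [9, 4]]
`a[0].append(89)` → a = [[1, 6, 89], [9, 4]]; b = [[1, 6, 89], [9, 4]]
`a.append([2, 3])` → a = [[1, 6, 89], [9, 4], [2, 3]]
`print(b)` → prints [[1, 6, 89], [9, 4]]

Answer: [[1, 6, 89], [9, 4]]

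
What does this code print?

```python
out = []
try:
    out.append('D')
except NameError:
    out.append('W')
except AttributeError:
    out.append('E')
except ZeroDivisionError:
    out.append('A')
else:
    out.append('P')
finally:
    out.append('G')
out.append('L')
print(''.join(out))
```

Execution trace: 'D' (try body, no exception) → 'P' (else) → 'G' (finally) → 'L' (after the try/except). Output: DPGL

Answer: DPGL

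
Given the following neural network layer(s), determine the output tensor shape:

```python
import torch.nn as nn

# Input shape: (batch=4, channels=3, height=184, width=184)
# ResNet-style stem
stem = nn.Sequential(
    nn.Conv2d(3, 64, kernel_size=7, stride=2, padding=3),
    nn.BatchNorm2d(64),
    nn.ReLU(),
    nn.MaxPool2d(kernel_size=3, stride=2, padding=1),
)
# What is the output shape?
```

Input: (4, 3, 184, 184) -> after Conv2d 7x7 stride=2: (4, 64, 92, 92) -> Output: (4, 64, 46, 46)

Answer: (4, 64, 46, 46)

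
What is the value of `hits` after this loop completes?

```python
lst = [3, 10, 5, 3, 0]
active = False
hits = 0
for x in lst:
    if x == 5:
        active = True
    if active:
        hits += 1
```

Count elements after first 5 in [3, 10, 5, 3, 0]
`hits` takes the values: 0 → 1 → 2 → 3

Answer: 3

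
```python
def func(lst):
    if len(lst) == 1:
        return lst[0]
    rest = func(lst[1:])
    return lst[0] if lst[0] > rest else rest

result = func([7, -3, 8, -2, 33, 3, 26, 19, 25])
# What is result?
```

Recursive max over [7, -3, 8, -2, 33, 3, 26, 19, 25] = 33

Answer: 33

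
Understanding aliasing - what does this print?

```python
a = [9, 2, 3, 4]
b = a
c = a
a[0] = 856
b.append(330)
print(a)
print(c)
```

Key concept: multiple aliases.
Step by step:
`a = [9, 2, 3, 4]` → a = [9, 2, 3, 4]
`b = a` → b = [9, 2, 3, 4] (same object as a)
`c = a` → c = [9, 2, 3, 4] (same object as a, b)
`a[0] = 856` → a = [856, 2, 3, 4] (same object as b, c); b = [856, 2, 3, 4] (same object as a, c); c = [856, 2, 3, 4] (same object as a, b)
`b.append(330)` → a = [856, 2, 3, 4, 330] (same object as b, c); b = [856, 2, 3, 4, 330] (same object as a, c); c = [856, 2, 3, 4, 330] (same object as a, b)
`print(a)` → prints [856, 2, 3, 4, 330]
`print(c)` → prints [856, 2, 3, 4, 330]

Answer:
[856, 2, 3, 4, 330]
[856, 2, 3, 4, 330]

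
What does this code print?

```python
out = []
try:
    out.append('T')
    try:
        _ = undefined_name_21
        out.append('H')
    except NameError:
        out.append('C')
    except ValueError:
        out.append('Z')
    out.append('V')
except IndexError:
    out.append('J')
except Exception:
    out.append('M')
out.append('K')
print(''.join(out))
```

Execution trace: 'T' (try body) → 'C' (inner except NameError) → 'V' (try body, no exception) → 'K' (after the try/except). Output: TCVK

Answer: TCVK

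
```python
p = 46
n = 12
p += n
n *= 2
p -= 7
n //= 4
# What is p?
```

Trace:
`p = 46` → p = 46
`n = 12` → n = 12
`p += n` → p = 58
`n *= 2` → n = 24
`p -= 7` → p = 51
`n //= 4` → n = 6
So p = 51

Answer: 51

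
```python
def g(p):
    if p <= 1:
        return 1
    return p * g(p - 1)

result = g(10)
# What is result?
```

g(10) = 10 * 9 * 8 * 7 * 6 * 5 * 4 * 3 * 2 * 1 = 3628800

Answer: 3628800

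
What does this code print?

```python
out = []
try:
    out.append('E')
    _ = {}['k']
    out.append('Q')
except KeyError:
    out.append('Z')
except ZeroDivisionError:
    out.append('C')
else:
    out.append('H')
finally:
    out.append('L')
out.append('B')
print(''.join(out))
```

Execution trace: 'E' (try body) → 'Z' (except KeyError) → 'L' (finally) → 'B' (after the try/except). Output: EZLB

Answer: EZLB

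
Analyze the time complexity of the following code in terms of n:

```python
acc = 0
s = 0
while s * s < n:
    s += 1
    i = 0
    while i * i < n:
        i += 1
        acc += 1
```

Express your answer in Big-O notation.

Each loop level contributes: √n × √n. Multiplying the contributions gives O(n).

Answer: O(n)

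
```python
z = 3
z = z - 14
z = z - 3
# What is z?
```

Trace:
`z = 3` → z = 3
`z = z - 14` → z = -11
`z = z - 3` → z = -14
So z = -14

Answer: -14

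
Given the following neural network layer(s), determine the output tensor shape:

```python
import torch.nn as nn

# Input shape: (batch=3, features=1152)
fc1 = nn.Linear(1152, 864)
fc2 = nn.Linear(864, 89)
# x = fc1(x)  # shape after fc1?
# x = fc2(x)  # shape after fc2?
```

Input: (3, 1152) -> after fc1: (3, 864) -> Output: (3, 89)

Answer: (3, 89)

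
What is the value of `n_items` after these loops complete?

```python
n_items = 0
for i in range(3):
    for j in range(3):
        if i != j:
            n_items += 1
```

3² - 3 (exclude diagonal)
`n_items` takes the values: 0 → 1 → 2 → 3 → 4 → 5 → 6

Answer: 6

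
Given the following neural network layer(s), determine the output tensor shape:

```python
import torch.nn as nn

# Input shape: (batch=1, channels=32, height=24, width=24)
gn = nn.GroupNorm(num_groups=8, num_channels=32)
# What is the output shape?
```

Input: (1, 32, 24, 24) -> Output: (1, 32, 24, 24)

Answer: (1, 32, 24, 24)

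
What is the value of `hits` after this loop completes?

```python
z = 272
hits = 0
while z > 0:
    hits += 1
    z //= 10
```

Count digits by repeated division by 10
`hits` takes the values: 0 → 1 → 2 → 3

Answer: 3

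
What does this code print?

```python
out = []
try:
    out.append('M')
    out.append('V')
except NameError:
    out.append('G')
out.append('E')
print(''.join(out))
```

Execution trace: 'M' (try body) → 'V' (try body, no exception) → 'E' (after the try/except). Output: MVE

Answer: MVE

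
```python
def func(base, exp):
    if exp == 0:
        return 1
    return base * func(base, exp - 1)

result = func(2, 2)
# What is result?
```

func(2, 2) = 2 * 2 = 4

Answer: 4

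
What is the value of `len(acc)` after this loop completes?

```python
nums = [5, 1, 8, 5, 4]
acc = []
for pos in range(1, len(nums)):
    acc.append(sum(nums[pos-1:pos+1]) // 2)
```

Number of 2-element averages
`acc` takes the values: [] → [3] → [3, 4] → [3, 4, 6] → [3, 4, 6, 4]
So `len(acc)` = 4

Answer: 4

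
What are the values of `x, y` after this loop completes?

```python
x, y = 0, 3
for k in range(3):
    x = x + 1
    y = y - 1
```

x goes 0→3, y goes 3→0
`x, y` takes the values: (0, 3) → (1, 3) → (1, 2) → (2, 2) → (2, 1) → (3, 1) → (3, 0)

Answer: 3, 0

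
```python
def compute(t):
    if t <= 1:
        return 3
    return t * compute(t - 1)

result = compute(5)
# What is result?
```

compute(5) = 5 * 4 * 3 * 2 * 3 = 360

Answer: 360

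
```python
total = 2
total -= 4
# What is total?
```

Trace:
`total = 2` → total = 2
`total -= 4` → total = -2
So total = -2

Answer: -2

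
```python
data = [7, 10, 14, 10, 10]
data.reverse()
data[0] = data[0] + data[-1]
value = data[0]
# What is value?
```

Trace:
`data = [7, 10, 14, 10, 10]` → data = [7, 10, 14, 10, 10]
`data.reverse()` → data = [10, 10, 14, 10, 7]
`data[0] = data[0] + data[-1]` → data = [17, 10, 14, 10, 7]
`value = data[0]` → value = 17
So value = 17

Answer: 17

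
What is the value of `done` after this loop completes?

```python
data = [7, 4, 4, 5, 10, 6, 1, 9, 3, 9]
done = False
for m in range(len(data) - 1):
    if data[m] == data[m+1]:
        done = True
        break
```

Check consecutive duplicates in [7, 4, 4, 5, 10, 6, 1, 9, 3, 9]
`done` takes the values: False → True

Answer: True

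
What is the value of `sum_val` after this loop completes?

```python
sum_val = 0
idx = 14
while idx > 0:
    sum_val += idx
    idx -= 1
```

Sum 14 down to 1
`sum_val` takes the values: 0 → 14 → 27 → 39 → 50 → 60 → 69 → 77 → 84 → 90 → 95 → 99 → 102 → 104 → 105

Answer: 105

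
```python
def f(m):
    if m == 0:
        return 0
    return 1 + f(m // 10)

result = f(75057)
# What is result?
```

Count of digits of 75057: 5

Answer: 5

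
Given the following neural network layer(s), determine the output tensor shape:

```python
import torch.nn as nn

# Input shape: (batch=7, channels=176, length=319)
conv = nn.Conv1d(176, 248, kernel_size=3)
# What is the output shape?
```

Input: (7, 176, 319) -> Output: (7, 248, 317)

Answer: (7, 248, 317)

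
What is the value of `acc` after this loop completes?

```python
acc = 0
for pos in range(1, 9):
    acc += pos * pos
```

Sum of squares 1² to 8² = 204
`acc` takes the values: 0 → 1 → 5 → 14 → 30 → 55 → 91 → 140 → 204

Answer: 204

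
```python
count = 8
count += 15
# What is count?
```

Trace:
`count = 8` → count = 8
`count += 15` → count = 23
So count = 23

Answer: 23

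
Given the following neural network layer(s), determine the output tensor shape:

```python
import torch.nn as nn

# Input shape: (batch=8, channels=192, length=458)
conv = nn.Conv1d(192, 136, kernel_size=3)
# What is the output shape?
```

Input: (8, 192, 458) -> Output: (8, 136, 456)

Answer: (8, 136, 456)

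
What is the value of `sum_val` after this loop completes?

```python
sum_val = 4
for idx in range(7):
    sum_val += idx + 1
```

Start at 4, add 1 to 7 = 32
`sum_val` takes the values: 4 → 5 → 7 → 10 → 14 → 19 → 25 → 32

Answer: 32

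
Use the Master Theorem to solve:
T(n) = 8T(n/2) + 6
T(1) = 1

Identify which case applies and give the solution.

a=8, b=2, f(n)=6. log_2(8) = 3. Since c=0 < 3, Case 1 applies: T(n) = Θ(n^log_b(a)) = O(n^3).

Answer: O(n^3) - Case 1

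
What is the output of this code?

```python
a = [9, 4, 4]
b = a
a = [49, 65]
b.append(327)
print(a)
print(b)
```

Key concept: rebinding vs mutation: a is rebound to a new list, b still points at the original.
Step by step:
`a = [9, 4, 4]` → a = [9, 4, 4]
`b = a` → b = [9, 4, 4] (same object as a)
`a = [49, 65]` → a = [49, 65]
`b.append(327)` → b = [9, 4, 4, 327]
`print(a)` → prints [49, 65]
`print(b)` → prints [9, 4, 4, 327]

Answer:
[49, 65]
[9, 4, 4, 327]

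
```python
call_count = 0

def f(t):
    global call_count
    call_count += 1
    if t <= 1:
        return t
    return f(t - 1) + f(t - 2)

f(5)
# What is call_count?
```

Calls(t) = 1 + Calls(t-1) + Calls(t-2); Calls(0)=Calls(1)=1. For t=5 this gives 15.

Answer: 15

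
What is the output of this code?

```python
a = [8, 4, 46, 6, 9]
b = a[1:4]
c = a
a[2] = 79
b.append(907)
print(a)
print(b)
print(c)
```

Key concept: slice vs alias.
Step by step:
`a = [8, 4, 46, 6, 9]` → a = [8, 4, 46, 6, 9]
`b = a[1:4]` → b = [4, 46, 6]
`c = a` → c = [8, 4, 46, 6, 9] (same object as a)
`a[2] = 79` → a = [8, 4, 79, 6, 9] (same object as c); c = [8, 4, 79, 6, 9] (same object as a)
`b.append(907)` → b = [4, 46, 6, 907]
`print(a)` → prints [8, 4, 79, 6, 9]
`print(b)` → prints [4, 46, 6, 907]
`print(c)` → prints [8, 4, 79, 6, 9]

Answer:
[8, 4, 79, 6, 9]
[4, 46, 6, 907]
[8, 4, 79, 6, 9]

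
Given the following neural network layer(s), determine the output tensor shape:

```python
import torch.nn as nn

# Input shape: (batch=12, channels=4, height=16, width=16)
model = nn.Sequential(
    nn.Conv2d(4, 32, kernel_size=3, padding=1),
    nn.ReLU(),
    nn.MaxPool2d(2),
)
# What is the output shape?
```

Input: (12, 4, 16, 16) -> after Conv2d: (12, 32, 16, 16) -> after ReLU: (12, 32, 16, 16) -> Output: (12, 32, 8, 8)

Answer: (12, 32, 8, 8)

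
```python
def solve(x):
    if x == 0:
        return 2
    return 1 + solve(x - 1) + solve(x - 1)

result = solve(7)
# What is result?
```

solve(x) = 1 + 2·solve(x-1), solve(0)=2. Closed form: (2+1)·2^7 - 1 = 383.

Answer: 383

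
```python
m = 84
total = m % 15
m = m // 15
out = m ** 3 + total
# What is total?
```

Trace:
`m = 84` → m = 84
`total = m % 15` → total = 9
`m = m // 15` → m = 5
`out = m ** 3 + total` → out = 134
So total = 9

Answer: 9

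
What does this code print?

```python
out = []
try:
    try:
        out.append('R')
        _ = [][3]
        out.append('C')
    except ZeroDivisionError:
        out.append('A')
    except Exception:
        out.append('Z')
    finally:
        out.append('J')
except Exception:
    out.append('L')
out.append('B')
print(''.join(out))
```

Execution trace: 'R' (inner try body) → 'Z' (inner except Exception) → 'J' (inner finally) → 'B' (after the try/except). Output: RZJB

Answer: RZJB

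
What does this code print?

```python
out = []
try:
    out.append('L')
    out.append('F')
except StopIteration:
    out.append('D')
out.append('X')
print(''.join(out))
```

Execution trace: 'L' (try body) → 'F' (try body, no exception) → 'X' (after the try/except). Output: LFX

Answer: LFX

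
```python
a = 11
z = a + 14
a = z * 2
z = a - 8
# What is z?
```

Trace:
`a = 11` → a = 11
`z = a + 14` → z = 25
`a = z * 2` → a = 50
`z = a - 8` → z = 42
So z = 42

Answer: 42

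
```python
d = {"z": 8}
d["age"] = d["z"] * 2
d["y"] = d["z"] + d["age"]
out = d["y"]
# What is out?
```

Trace:
`d = {"z": 8}` → d = {'z': 8}
`d["age"] = d["z"] * 2` → d = {'z': 8, 'age': 16}
`d["y"] = d["z"] + d["age"]` → d = {'z': 8, 'age': 16, 'y': 24}
`out = d["y"]` → out = 24
So out = 24

Answer: 24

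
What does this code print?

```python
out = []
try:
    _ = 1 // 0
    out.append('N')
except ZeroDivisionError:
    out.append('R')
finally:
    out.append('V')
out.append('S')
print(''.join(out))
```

Execution trace: 'R' (except ZeroDivisionError) → 'V' (finally) → 'S' (after the try/except). Output: RVS

Answer: RVS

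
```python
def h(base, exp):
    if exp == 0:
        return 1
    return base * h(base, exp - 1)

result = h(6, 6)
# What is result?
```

h(6, 6) = 6 * 6 * 6 * 6 * 6 * 6 = 46656

Answer: 46656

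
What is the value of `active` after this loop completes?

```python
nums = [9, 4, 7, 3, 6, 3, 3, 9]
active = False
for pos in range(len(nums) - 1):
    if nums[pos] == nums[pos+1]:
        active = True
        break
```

Check consecutive duplicates in [9, 4, 7, 3, 6, 3, 3, 9]
`active` takes the values: False → True

Answer: True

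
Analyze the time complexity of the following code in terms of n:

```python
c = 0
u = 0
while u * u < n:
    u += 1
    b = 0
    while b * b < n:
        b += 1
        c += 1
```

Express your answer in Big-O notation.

Each loop level contributes: √n × √n. Multiplying the contributions gives O(n).

Answer: O(n)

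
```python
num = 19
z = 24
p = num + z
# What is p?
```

Trace:
`num = 19` → num = 19
`z = 24` → z = 24
`p = num + z` → p = 43
So p = 43

Answer: 43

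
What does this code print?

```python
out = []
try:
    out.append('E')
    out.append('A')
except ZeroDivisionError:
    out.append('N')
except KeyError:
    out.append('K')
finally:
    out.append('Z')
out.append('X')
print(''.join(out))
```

Execution trace: 'E' (try body) → 'A' (try body, no exception) → 'Z' (finally) → 'X' (after the try/except). Output: EAZX

Answer: EAZX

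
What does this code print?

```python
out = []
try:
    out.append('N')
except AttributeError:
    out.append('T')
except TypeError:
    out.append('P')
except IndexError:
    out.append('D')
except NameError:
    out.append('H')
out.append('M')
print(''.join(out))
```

Execution trace: 'N' (try body, no exception) → 'M' (after the try/except). Output: NM

Answer: NM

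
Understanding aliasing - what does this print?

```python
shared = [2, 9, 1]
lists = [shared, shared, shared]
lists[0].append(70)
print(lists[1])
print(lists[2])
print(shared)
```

Key concept: list of same reference.
Step by step:
`shared = [2, 9, 1]` → shared = [2, 9, 1]
`lists = [shared, shared, shared]` → lists = [[2, 9, 1], [2, 9, 1], [2, 9, 1]]
`lists[0].append(70)` → shared = [2, 9, 1, 70]; lists = [[2, 9, 1, 70], [2, 9, 1, 70], [2, 9, 1, 70]]
`print(lists[1])` → prints [2, 9, 1, 70]
`print(lists[2])` → prints [2, 9, 1, 70]
`print(shared)` → prints [2, 9, 1, 70]

Answer:
[2, 9, 1, 70]
[2, 9, 1, 70]
[2, 9, 1, 70]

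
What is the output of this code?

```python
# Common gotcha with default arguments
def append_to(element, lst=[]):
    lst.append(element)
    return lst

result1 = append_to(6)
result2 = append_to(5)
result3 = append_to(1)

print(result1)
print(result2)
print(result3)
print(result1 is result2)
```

Key concept: mutable default argument gotcha.
Step by step:
`result1 = append_to(6)` → result1 = [6]
`result2 = append_to(5)` → result1 = [6, 5] (same object as result2); result2 = [6, 5] (same object as result1)
`result3 = append_to(1)` → result1 = [6, 5, 1] (same object as result2, result3); result2 = [6, 5, 1] (same object as result1, result3); result3 = [6, 5, 1] (same object as result1, result2)
`print(result1)` → prints [6, 5, 1]
`print(result2)` → prints [6, 5, 1]
`print(result3)` → prints [6, 5, 1]
`print(result1 is result2)` → prints True

Answer:
[6, 5, 1]
[6, 5, 1]
[6, 5, 1]
True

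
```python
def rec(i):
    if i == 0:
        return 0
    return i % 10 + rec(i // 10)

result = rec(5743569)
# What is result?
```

Sum of digits of 5743569: 9 + 6 + 5 + 3 + 4 + 7 + 5 = 39

Answer: 39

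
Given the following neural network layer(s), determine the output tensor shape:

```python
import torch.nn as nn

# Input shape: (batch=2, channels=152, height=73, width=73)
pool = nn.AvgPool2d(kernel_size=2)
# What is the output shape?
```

Input: (2, 152, 73, 73) -> Output: (2, 152, 36, 36)

Answer: (2, 152, 36, 36)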